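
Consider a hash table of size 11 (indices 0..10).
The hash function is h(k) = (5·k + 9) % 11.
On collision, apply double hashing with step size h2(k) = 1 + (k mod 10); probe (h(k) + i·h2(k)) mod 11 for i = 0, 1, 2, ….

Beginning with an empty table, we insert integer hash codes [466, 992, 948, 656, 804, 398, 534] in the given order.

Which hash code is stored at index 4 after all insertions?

398

Insert 466: h=7, slot 7 empty → index 7.
Insert 992: h=8, slot 8 empty → index 8.
Insert 948: h=8, h2=9, slot 8 occupied → index 6.
Insert 656: h=0, slot 0 empty → index 0.
Insert 804: h=3, slot 3 empty → index 3.
Insert 398: h=8, h2=9, slots 8,6 occupied → index 4.
Insert 534: h=6, h2=5, slots 6,0 occupied → index 5.
Table: [656, ., ., 804, 398, 534, 948, 466, 992, ., .]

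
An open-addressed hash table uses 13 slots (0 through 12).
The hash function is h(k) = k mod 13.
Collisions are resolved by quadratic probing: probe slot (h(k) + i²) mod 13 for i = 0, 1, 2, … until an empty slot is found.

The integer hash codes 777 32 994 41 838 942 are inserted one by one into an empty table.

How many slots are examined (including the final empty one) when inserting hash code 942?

6

Insert 777: h=10, slot 10 empty → index 10.
Insert 32: h=6, slot 6 empty → index 6.
Insert 994: h=6, slot 6 occupied → index 7.
Insert 41: h=2, slot 2 empty → index 2.
Insert 838: h=6, slots 6,7,10,2 occupied → index 9.
Insert 942: h=6, slots 6,7,10,2,9 occupied → index 5.
Table: [∅, ∅, 41, ∅, ∅, 942, 32, 994, ∅, 838, 777, ∅, ∅]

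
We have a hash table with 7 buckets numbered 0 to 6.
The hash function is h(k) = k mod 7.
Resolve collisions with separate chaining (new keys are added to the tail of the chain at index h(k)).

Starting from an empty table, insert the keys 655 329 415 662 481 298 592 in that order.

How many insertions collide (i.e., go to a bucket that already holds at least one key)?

3

Insert 655: h=4, bucket 4 empty → new chain.
Insert 329: h=0, bucket 0 empty → new chain.
Insert 415: h=2, bucket 2 empty → new chain.
Insert 662: h=4, bucket 4 nonempty → append to chain.
Insert 481: h=5, bucket 5 empty → new chain.
Insert 298: h=4, bucket 4 nonempty → append to chain.
Insert 592: h=4, bucket 4 nonempty → append to chain.
Final buckets:
0: 329
1: —
2: 415
3: —
4: 655 -> 662 -> 298 -> 592
5: 481
6: —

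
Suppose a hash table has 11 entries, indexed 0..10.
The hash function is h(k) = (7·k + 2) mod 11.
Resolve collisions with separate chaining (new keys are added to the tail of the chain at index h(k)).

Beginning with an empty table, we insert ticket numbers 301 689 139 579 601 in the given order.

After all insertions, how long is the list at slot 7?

301 -> bucket 8
689 -> bucket 7
139 -> bucket 7 (collision)
579 -> bucket 7 (collision)
601 -> bucket 7 (collision)
Final buckets:
0: .
1: .
2: .
3: .
4: .
5: .
6: .
7: 689 -> 139 -> 579 -> 601
8: 301
9: .
10: .

4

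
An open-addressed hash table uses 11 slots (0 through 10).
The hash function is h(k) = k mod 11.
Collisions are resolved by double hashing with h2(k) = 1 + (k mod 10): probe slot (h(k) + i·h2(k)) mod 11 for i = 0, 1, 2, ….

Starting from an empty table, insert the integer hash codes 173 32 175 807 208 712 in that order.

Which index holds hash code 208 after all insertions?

173: h=8 → slot 8
32: h=10 → slot 10
175: h=10, h2=6, probe 10,5 → slot 5
807: h=4 → slot 4
208: h=10, h2=9, probe 10,8,6 → slot 6
712: h=8, h2=3, probe 8,0 → slot 0
Table: [712, -, -, -, 807, 175, 208, -, 173, -, 32]

6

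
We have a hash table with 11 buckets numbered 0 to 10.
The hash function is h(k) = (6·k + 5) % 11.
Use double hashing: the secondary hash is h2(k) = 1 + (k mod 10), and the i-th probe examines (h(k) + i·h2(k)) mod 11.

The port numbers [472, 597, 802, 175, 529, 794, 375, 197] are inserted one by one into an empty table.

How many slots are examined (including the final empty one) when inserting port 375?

4

472: h=10 → slot 10
597: h=1 → slot 1
802: h=10, h2=3, probe 10,2 → slot 2
175: h=10, h2=6, probe 10,5 → slot 5
529: h=0 → slot 0
794: h=6 → slot 6
375: h=0, h2=6, probe 0,6,1,7 → slot 7
197: h=10, h2=8, probe 10,7,4 → slot 4
Table: [529, 597, 802, -, 197, 175, 794, 375, -, -, 472]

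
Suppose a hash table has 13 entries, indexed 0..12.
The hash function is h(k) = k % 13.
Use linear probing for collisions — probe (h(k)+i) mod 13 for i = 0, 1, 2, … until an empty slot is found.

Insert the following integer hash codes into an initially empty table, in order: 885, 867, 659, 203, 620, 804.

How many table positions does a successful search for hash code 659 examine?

2

885 hashes to 1; slot 1 is free → place at 1.
867 hashes to 9; slot 9 is free → place at 9.
659 hashes to 9; 9 taken → place at 10.
203 hashes to 8; slot 8 is free → place at 8.
620 hashes to 9; 9,10 taken → place at 11.
804 hashes to 11; 11 taken → place at 12.
Table: [_, 885, _, _, _, _, _, _, 203, 867, 659, 620, 804]
Lookup 659: h=9, probe 9,10 → found at 10.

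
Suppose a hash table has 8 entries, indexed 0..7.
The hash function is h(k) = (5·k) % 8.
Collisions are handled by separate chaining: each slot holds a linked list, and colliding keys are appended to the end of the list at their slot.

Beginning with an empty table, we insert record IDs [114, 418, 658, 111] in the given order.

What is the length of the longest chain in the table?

Insert 114: h=2, bucket 2 empty -> new chain.
Insert 418: h=2, bucket 2 nonempty -> append to chain.
Insert 658: h=2, bucket 2 nonempty -> append to chain.
Insert 111: h=3, bucket 3 empty -> new chain.
Final buckets:
0: —
1: —
2: 114 -> 418 -> 658
3: 111
4: —
5: —
6: —
7: —

3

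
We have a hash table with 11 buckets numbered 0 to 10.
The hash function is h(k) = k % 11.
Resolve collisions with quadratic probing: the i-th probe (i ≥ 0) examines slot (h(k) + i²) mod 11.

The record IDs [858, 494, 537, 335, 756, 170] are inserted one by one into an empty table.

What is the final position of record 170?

Insert 858: h=0, slot 0 empty → index 0.
Insert 494: h=10, slot 10 empty → index 10.
Insert 537: h=9, slot 9 empty → index 9.
Insert 335: h=5, slot 5 empty → index 5.
Insert 756: h=8, slot 8 empty → index 8.
Insert 170: h=5, slot 5 occupied → index 6.
Table: [858, —, —, —, —, 335, 170, —, 756, 537, 494]

6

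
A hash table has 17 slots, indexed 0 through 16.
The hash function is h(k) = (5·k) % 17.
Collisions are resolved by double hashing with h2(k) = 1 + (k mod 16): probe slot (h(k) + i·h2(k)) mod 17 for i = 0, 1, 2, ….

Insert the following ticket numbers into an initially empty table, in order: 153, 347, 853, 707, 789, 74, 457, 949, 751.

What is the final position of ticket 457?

10

Insert 153: h=0, slot 0 empty => index 0.
Insert 347: h=1, slot 1 empty => index 1.
Insert 853: h=15, slot 15 empty => index 15.
Insert 707: h=16, slot 16 empty => index 16.
Insert 789: h=1, h2=6, slot 1 occupied => index 7.
Insert 74: h=13, slot 13 empty => index 13.
Insert 457: h=7, h2=10, slots 7,0 occupied => index 10.
Insert 949: h=2, slot 2 empty => index 2.
Insert 751: h=15, h2=16, slot 15 occupied => index 14.
Table: [153, 347, 949, _, _, _, _, 789, _, _, 457, _, _, 74, 751, 853, 707]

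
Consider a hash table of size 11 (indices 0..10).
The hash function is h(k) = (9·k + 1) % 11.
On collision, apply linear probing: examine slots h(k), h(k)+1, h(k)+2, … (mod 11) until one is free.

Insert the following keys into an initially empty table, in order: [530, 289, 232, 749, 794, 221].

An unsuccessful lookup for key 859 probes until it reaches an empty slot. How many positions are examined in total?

Insert 530: h=8, slot 8 empty → index 8.
Insert 289: h=6, slot 6 empty → index 6.
Insert 232: h=10, slot 10 empty → index 10.
Insert 749: h=10, slot 10 occupied → index 0.
Insert 794: h=8, slot 8 occupied → index 9.
Insert 221: h=10, slots 10,0 occupied → index 1.
Table: [749, 221, _, _, _, _, 289, _, 530, 794, 232]
Lookup 859: h=10, probe 10,0,1,2 → slot 2 empty, not found.

4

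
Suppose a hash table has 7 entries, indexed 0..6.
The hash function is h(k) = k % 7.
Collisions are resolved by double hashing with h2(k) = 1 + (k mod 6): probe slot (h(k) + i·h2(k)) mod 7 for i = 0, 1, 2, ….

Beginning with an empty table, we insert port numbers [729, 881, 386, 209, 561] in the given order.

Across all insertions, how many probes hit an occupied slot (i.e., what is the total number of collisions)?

4

729 hashes to 1; slot 1 is free → place at 1.
881 hashes to 6; slot 6 is free → place at 6.
386 hashes to 1, h2=3; 1 taken → place at 4.
209 hashes to 6, h2=6; 6 taken → place at 5.
561 hashes to 1, h2=4; 1,5 taken → place at 2.
Table: [_, 729, 561, _, 386, 209, 881]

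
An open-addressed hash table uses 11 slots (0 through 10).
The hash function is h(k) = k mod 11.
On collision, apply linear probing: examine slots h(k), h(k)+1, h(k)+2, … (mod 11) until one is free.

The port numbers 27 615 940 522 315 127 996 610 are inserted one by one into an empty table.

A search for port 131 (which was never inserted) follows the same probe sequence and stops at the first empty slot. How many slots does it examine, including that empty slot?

4

27 hashes to 5; slot 5 is free -> place at 5.
615 hashes to 10; slot 10 is free -> place at 10.
940 hashes to 5; 5 taken -> place at 6.
522 hashes to 5; 5,6 taken -> place at 7.
315 hashes to 7; 7 taken -> place at 8.
127 hashes to 6; 6,7,8 taken -> place at 9.
996 hashes to 6; 6,7,8,9,10 taken -> place at 0.
610 hashes to 5; 5,6,7,8,9,10,0 taken -> place at 1.
Table: [996, 610, ∅, ∅, ∅, 27, 940, 522, 315, 127, 615]
Lookup 131: h=10, probe 10,0,1,2 → slot 2 empty, not found.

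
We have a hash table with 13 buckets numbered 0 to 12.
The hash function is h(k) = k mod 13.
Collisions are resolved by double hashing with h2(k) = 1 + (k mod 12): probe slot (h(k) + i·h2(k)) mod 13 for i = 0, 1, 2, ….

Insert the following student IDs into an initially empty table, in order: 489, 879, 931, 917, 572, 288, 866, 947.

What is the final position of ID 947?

489: h=8 => slot 8
879: h=8, h2=4, probe 8,12 => slot 12
931: h=8, h2=8, probe 8,3 => slot 3
917: h=7 => slot 7
572: h=0 => slot 0
288: h=2 => slot 2
866: h=8, h2=3, probe 8,11 => slot 11
947: h=11, h2=12, probe 11,10 => slot 10
Table: [572, ∅, 288, 931, ∅, ∅, ∅, 917, 489, ∅, 947, 866, 879]

10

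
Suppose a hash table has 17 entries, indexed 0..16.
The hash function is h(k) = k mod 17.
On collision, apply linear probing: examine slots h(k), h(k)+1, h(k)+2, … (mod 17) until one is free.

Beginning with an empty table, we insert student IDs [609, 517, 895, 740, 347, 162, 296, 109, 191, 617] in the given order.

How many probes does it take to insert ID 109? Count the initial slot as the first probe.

7

609 hashes to 14; slot 14 is free → place at 14.
517 hashes to 7; slot 7 is free → place at 7.
895 hashes to 11; slot 11 is free → place at 11.
740 hashes to 9; slot 9 is free → place at 9.
347 hashes to 7; 7 taken → place at 8.
162 hashes to 9; 9 taken → place at 10.
296 hashes to 7; 7,8,9,10,11 taken → place at 12.
109 hashes to 7; 7,8,9,10,11,12 taken → place at 13.
191 hashes to 4; slot 4 is free → place at 4.
617 hashes to 5; slot 5 is free → place at 5.
Table: [., ., ., ., 191, 617, ., 517, 347, 740, 162, 895, 296, 109, 609, ., .]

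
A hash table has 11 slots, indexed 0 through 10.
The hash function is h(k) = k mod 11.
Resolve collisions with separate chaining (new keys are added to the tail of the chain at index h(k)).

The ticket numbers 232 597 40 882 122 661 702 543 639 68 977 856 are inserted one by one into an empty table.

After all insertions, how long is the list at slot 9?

3

Insert 232: h=1, bucket 1 empty -> new chain.
Insert 597: h=3, bucket 3 empty -> new chain.
Insert 40: h=7, bucket 7 empty -> new chain.
Insert 882: h=2, bucket 2 empty -> new chain.
Insert 122: h=1, bucket 1 nonempty -> append to chain.
Insert 661: h=1, bucket 1 nonempty -> append to chain.
Insert 702: h=9, bucket 9 empty -> new chain.
Insert 543: h=4, bucket 4 empty -> new chain.
Insert 639: h=1, bucket 1 nonempty -> append to chain.
Insert 68: h=2, bucket 2 nonempty -> append to chain.
Insert 977: h=9, bucket 9 nonempty -> append to chain.
Insert 856: h=9, bucket 9 nonempty -> append to chain.
Final buckets:
0: -
1: 232 -> 122 -> 661 -> 639
2: 882 -> 68
3: 597
4: 543
5: -
6: -
7: 40
8: -
9: 702 -> 977 -> 856
10: -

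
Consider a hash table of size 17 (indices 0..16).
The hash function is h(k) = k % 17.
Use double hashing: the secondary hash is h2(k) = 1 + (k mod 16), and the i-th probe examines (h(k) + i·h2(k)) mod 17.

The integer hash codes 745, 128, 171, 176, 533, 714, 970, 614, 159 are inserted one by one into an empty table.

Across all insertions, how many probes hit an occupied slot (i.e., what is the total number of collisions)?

6

Insert 745: h=14, slot 14 empty -> index 14.
Insert 128: h=9, slot 9 empty -> index 9.
Insert 171: h=1, slot 1 empty -> index 1.
Insert 176: h=6, slot 6 empty -> index 6.
Insert 533: h=6, h2=6, slot 6 occupied -> index 12.
Insert 714: h=0, slot 0 empty -> index 0.
Insert 970: h=1, h2=11, slots 1,12,6,0 occupied -> index 11.
Insert 614: h=2, slot 2 empty -> index 2.
Insert 159: h=6, h2=16, slot 6 occupied -> index 5.
Table: [714, 171, 614, —, —, 159, 176, —, —, 128, —, 970, 533, —, 745, —, —]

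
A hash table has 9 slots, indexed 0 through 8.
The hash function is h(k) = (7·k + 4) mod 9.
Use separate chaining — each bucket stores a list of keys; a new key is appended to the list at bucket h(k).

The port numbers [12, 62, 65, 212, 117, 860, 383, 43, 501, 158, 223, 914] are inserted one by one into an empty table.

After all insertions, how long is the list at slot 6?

Insert 12: h=7, bucket 7 empty → new chain.
Insert 62: h=6, bucket 6 empty → new chain.
Insert 65: h=0, bucket 0 empty → new chain.
Insert 212: h=3, bucket 3 empty → new chain.
Insert 117: h=4, bucket 4 empty → new chain.
Insert 860: h=3, bucket 3 nonempty → append to chain.
Insert 383: h=3, bucket 3 nonempty → append to chain.
Insert 43: h=8, bucket 8 empty → new chain.
Insert 501: h=1, bucket 1 empty → new chain.
Insert 158: h=3, bucket 3 nonempty → append to chain.
Insert 223: h=8, bucket 8 nonempty → append to chain.
Insert 914: h=3, bucket 3 nonempty → append to chain.
Final buckets:
0: 65
1: 501
2: .
3: 212 -> 860 -> 383 -> 158 -> 914
4: 117
5: .
6: 62
7: 12
8: 43 -> 223

1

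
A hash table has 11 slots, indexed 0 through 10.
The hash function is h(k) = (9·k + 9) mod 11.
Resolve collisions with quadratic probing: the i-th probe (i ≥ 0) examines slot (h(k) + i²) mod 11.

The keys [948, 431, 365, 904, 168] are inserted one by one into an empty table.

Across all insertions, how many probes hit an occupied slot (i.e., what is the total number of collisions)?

7

948: h=5 → slot 5
431: h=5, probe 5,6 → slot 6
365: h=5, probe 5,6,9 → slot 9
904: h=5, probe 5,6,9,3 → slot 3
168: h=3, probe 3,4 → slot 4
Table: [., ., ., 904, 168, 948, 431, ., ., 365, .]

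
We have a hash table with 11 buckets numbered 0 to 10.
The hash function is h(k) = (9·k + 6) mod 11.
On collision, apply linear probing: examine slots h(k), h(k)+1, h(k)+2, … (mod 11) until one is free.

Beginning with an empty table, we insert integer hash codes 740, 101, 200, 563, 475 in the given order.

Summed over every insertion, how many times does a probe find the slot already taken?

6

Insert 740: h=0, slot 0 empty → index 0.
Insert 101: h=2, slot 2 empty → index 2.
Insert 200: h=2, slot 2 occupied → index 3.
Insert 563: h=2, slots 2,3 occupied → index 4.
Insert 475: h=2, slots 2,3,4 occupied → index 5.
Table: [740, -, 101, 200, 563, 475, -, -, -, -, -]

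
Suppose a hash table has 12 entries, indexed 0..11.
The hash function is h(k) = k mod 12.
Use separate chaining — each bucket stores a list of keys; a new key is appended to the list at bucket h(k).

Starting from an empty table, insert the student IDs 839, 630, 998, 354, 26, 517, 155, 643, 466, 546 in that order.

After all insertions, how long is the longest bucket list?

Insert 839: h=11, bucket 11 empty -> new chain.
Insert 630: h=6, bucket 6 empty -> new chain.
Insert 998: h=2, bucket 2 empty -> new chain.
Insert 354: h=6, bucket 6 nonempty -> append to chain.
Insert 26: h=2, bucket 2 nonempty -> append to chain.
Insert 517: h=1, bucket 1 empty -> new chain.
Insert 155: h=11, bucket 11 nonempty -> append to chain.
Insert 643: h=7, bucket 7 empty -> new chain.
Insert 466: h=10, bucket 10 empty -> new chain.
Insert 546: h=6, bucket 6 nonempty -> append to chain.
Final buckets:
0: .
1: 517
2: 998 -> 26
3: .
4: .
5: .
6: 630 -> 354 -> 546
7: 643
8: .
9: .
10: 466
11: 839 -> 155

3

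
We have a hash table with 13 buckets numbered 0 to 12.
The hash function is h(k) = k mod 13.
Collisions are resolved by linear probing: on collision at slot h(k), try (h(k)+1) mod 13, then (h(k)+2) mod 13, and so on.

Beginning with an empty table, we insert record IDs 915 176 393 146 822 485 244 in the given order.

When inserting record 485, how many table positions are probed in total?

5

915: h=5 => slot 5
176: h=7 => slot 7
393: h=3 => slot 3
146: h=3, probe 3,4 => slot 4
822: h=3, probe 3,4,5,6 => slot 6
485: h=4, probe 4,5,6,7,8 => slot 8
244: h=10 => slot 10
Table: [., ., ., 393, 146, 915, 822, 176, 485, ., 244, ., .]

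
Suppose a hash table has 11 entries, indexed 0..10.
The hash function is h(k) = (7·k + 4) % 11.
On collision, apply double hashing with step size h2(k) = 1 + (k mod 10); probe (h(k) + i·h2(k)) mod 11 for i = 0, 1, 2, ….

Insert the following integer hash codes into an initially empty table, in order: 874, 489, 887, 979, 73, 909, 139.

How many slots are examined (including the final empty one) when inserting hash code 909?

2

874: h=6 => slot 6
489: h=6, h2=10, probe 6,5 => slot 5
887: h=9 => slot 9
979: h=4 => slot 4
73: h=9, h2=4, probe 9,2 => slot 2
909: h=9, h2=10, probe 9,8 => slot 8
139: h=9, h2=10, probe 9,8,7 => slot 7
Table: [_, _, 73, _, 979, 489, 874, 139, 909, 887, _]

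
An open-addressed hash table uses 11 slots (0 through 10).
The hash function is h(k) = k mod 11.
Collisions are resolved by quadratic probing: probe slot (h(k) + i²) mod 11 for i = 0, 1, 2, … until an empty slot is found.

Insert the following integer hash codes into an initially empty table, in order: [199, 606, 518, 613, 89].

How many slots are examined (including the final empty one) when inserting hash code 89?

199 hashes to 1; slot 1 is free => place at 1.
606 hashes to 1; 1 taken => place at 2.
518 hashes to 1; 1,2 taken => place at 5.
613 hashes to 8; slot 8 is free => place at 8.
89 hashes to 1; 1,2,5 taken => place at 10.
Table: [-, 199, 606, -, -, 518, -, -, 613, -, 89]

4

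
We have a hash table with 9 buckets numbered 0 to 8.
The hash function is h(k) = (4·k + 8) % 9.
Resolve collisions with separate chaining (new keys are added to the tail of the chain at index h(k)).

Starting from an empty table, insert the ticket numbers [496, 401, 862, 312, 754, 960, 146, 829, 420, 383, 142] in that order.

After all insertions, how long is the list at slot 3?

Insert 496: h=3, bucket 3 empty -> new chain.
Insert 401: h=1, bucket 1 empty -> new chain.
Insert 862: h=0, bucket 0 empty -> new chain.
Insert 312: h=5, bucket 5 empty -> new chain.
Insert 754: h=0, bucket 0 nonempty -> append to chain.
Insert 960: h=5, bucket 5 nonempty -> append to chain.
Insert 146: h=7, bucket 7 empty -> new chain.
Insert 829: h=3, bucket 3 nonempty -> append to chain.
Insert 420: h=5, bucket 5 nonempty -> append to chain.
Insert 383: h=1, bucket 1 nonempty -> append to chain.
Insert 142: h=0, bucket 0 nonempty -> append to chain.
Final buckets:
0: 862 -> 754 -> 142
1: 401 -> 383
2: .
3: 496 -> 829
4: .
5: 312 -> 960 -> 420
6: .
7: 146
8: .

2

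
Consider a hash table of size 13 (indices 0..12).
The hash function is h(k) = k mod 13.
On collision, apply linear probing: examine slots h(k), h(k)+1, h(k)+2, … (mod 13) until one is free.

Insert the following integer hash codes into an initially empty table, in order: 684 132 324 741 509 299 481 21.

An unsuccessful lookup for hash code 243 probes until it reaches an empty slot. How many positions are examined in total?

684 hashes to 8; slot 8 is free -> place at 8.
132 hashes to 2; slot 2 is free -> place at 2.
324 hashes to 12; slot 12 is free -> place at 12.
741 hashes to 0; slot 0 is free -> place at 0.
509 hashes to 2; 2 taken -> place at 3.
299 hashes to 0; 0 taken -> place at 1.
481 hashes to 0; 0,1,2,3 taken -> place at 4.
21 hashes to 8; 8 taken -> place at 9.
Table: [741, 299, 132, 509, 481, —, —, —, 684, 21, —, —, 324]
Lookup 243: h=9, probe 9,10 → slot 10 empty, not found.

2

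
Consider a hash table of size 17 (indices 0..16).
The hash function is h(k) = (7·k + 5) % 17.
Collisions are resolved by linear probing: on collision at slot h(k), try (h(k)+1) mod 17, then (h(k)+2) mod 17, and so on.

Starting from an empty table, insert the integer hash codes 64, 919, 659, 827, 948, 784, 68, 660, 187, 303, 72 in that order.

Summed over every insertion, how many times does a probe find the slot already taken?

9

64: h=11 → slot 11
919: h=12 → slot 12
659: h=11, probe 11,12,13 → slot 13
827: h=14 → slot 14
948: h=11, probe 11,12,13,14,15 → slot 15
784: h=2 → slot 2
68: h=5 → slot 5
660: h=1 → slot 1
187: h=5, probe 5,6 → slot 6
303: h=1, probe 1,2,3 → slot 3
72: h=16 → slot 16
Table: [., 660, 784, 303, ., 68, 187, ., ., ., ., 64, 919, 659, 827, 948, 72]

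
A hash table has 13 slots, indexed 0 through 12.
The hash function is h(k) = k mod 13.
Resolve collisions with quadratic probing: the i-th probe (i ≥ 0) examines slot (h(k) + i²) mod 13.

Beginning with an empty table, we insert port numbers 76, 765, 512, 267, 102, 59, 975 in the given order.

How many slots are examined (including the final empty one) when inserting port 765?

2

Insert 76: h=11, slot 11 empty → index 11.
Insert 765: h=11, slot 11 occupied → index 12.
Insert 512: h=5, slot 5 empty → index 5.
Insert 267: h=7, slot 7 empty → index 7.
Insert 102: h=11, slots 11,12 occupied → index 2.
Insert 59: h=7, slot 7 occupied → index 8.
Insert 975: h=0, slot 0 empty → index 0.
Table: [975, -, 102, -, -, 512, -, 267, 59, -, -, 76, 765]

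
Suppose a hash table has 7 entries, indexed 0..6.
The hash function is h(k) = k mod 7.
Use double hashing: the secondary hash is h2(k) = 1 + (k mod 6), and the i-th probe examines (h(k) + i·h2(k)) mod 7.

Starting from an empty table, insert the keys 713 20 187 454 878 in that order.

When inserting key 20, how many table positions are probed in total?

2

Insert 713: h=6, slot 6 empty -> index 6.
Insert 20: h=6, h2=3, slot 6 occupied -> index 2.
Insert 187: h=5, slot 5 empty -> index 5.
Insert 454: h=6, h2=5, slot 6 occupied -> index 4.
Insert 878: h=3, slot 3 empty -> index 3.
Table: [∅, ∅, 20, 878, 454, 187, 713]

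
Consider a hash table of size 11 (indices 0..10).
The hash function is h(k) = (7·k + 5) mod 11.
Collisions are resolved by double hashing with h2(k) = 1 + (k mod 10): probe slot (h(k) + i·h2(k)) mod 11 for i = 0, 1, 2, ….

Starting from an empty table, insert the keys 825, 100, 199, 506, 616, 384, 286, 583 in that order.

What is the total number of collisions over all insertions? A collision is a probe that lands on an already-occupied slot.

13

Insert 825: h=5, slot 5 empty => index 5.
Insert 100: h=1, slot 1 empty => index 1.
Insert 199: h=1, h2=10, slot 1 occupied => index 0.
Insert 506: h=5, h2=7, slots 5,1 occupied => index 8.
Insert 616: h=5, h2=7, slots 5,1,8 occupied => index 4.
Insert 384: h=9, slot 9 empty => index 9.
Insert 286: h=5, h2=7, slots 5,1,8,4,0 occupied => index 7.
Insert 583: h=5, h2=4, slots 5,9 occupied => index 2.
Table: [199, 100, 583, ., 616, 825, ., 286, 506, 384, .]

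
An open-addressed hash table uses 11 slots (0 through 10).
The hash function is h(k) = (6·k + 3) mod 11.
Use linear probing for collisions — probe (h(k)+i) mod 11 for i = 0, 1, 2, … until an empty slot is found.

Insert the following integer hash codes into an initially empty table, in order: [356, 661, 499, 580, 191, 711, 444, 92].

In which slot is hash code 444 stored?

10

Insert 356: h=5, slot 5 empty => index 5.
Insert 661: h=9, slot 9 empty => index 9.
Insert 499: h=5, slot 5 occupied => index 6.
Insert 580: h=7, slot 7 empty => index 7.
Insert 191: h=5, slots 5,6,7 occupied => index 8.
Insert 711: h=1, slot 1 empty => index 1.
Insert 444: h=5, slots 5,6,7,8,9 occupied => index 10.
Insert 92: h=5, slots 5,6,7,8,9,10 occupied => index 0.
Table: [92, 711, ., ., ., 356, 499, 580, 191, 661, 444]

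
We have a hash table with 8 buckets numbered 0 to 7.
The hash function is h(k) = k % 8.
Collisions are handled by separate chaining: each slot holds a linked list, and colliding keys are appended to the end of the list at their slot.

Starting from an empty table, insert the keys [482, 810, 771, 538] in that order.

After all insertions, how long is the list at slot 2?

3

482 -> bucket 2
810 -> bucket 2 (collision)
771 -> bucket 3
538 -> bucket 2 (collision)
Final buckets:
0: —
1: —
2: 482 -> 810 -> 538
3: 771
4: —
5: —
6: —
7: —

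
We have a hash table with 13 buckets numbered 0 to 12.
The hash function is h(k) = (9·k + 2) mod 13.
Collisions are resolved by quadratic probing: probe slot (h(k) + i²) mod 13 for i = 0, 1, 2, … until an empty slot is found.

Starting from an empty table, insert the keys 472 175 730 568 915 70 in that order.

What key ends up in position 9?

70

472: h=12 -> slot 12
175: h=4 -> slot 4
730: h=7 -> slot 7
568: h=5 -> slot 5
915: h=8 -> slot 8
70: h=8, probe 8,9 -> slot 9
Table: [—, —, —, —, 175, 568, —, 730, 915, 70, —, —, 472]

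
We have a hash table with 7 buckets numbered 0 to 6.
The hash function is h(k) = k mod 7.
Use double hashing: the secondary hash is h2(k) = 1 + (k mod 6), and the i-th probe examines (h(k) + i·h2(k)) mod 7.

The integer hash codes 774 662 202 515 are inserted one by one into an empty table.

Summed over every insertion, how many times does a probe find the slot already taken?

2

Insert 774: h=4, slot 4 empty -> index 4.
Insert 662: h=4, h2=3, slot 4 occupied -> index 0.
Insert 202: h=6, slot 6 empty -> index 6.
Insert 515: h=4, h2=6, slot 4 occupied -> index 3.
Table: [662, —, —, 515, 774, —, 202]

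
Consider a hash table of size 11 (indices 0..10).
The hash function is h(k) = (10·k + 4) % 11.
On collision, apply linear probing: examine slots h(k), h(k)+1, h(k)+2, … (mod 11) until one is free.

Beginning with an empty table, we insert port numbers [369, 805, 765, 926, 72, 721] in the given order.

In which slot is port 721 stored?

Insert 369: h=9, slot 9 empty => index 9.
Insert 805: h=2, slot 2 empty => index 2.
Insert 765: h=9, slot 9 occupied => index 10.
Insert 926: h=2, slot 2 occupied => index 3.
Insert 72: h=9, slots 9,10 occupied => index 0.
Insert 721: h=9, slots 9,10,0 occupied => index 1.
Table: [72, 721, 805, 926, _, _, _, _, _, 369, 765]

1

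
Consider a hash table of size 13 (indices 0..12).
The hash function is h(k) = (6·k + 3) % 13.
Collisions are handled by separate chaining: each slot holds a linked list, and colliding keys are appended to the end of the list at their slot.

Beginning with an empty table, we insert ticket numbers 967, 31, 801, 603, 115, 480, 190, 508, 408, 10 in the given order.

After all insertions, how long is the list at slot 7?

4

967 -> bucket 7
31 -> bucket 7 (collision)
801 -> bucket 12
603 -> bucket 7 (collision)
115 -> bucket 4
480 -> bucket 10
190 -> bucket 12 (collision)
508 -> bucket 9
408 -> bucket 7 (collision)
10 -> bucket 11
Final buckets:
0: .
1: .
2: .
3: .
4: 115
5: .
6: .
7: 967 -> 31 -> 603 -> 408
8: .
9: 508
10: 480
11: 10
12: 801 -> 190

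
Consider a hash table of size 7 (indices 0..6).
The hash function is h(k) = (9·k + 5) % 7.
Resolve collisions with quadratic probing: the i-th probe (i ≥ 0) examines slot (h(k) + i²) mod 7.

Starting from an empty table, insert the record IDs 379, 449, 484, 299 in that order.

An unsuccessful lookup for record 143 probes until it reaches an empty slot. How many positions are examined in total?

379: h=0 -> slot 0
449: h=0, probe 0,1 -> slot 1
484: h=0, probe 0,1,4 -> slot 4
299: h=1, probe 1,2 -> slot 2
Table: [379, 449, 299, —, 484, —, —]
Lookup 143: h=4, probe 4,5 → slot 5 empty, not found.

2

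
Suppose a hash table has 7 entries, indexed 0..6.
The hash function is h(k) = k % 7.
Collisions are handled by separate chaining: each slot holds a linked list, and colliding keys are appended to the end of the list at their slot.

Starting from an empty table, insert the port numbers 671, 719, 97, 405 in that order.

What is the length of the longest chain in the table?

Insert 671: h=6, bucket 6 empty -> new chain.
Insert 719: h=5, bucket 5 empty -> new chain.
Insert 97: h=6, bucket 6 nonempty -> append to chain.
Insert 405: h=6, bucket 6 nonempty -> append to chain.
Final buckets:
0: _
1: _
2: _
3: _
4: _
5: 719
6: 671 -> 97 -> 405

3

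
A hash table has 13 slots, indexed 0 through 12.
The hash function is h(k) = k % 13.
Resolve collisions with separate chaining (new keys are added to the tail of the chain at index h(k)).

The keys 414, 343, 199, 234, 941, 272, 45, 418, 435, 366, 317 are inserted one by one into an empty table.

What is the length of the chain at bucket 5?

414 → bucket 11
343 → bucket 5
199 → bucket 4
234 → bucket 0
941 → bucket 5 (collision)
272 → bucket 12
45 → bucket 6
418 → bucket 2
435 → bucket 6 (collision)
366 → bucket 2 (collision)
317 → bucket 5 (collision)
Final buckets:
0: 234
1: ∅
2: 418 -> 366
3: ∅
4: 199
5: 343 -> 941 -> 317
6: 45 -> 435
7: ∅
8: ∅
9: ∅
10: ∅
11: 414
12: 272

3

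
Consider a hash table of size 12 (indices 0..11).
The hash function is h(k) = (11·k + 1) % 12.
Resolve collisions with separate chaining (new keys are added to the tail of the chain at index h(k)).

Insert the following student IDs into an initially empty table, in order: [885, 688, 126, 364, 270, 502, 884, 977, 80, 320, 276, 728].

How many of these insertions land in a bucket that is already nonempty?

885 -> bucket 4
688 -> bucket 9
126 -> bucket 7
364 -> bucket 9 (collision)
270 -> bucket 7 (collision)
502 -> bucket 3
884 -> bucket 5
977 -> bucket 8
80 -> bucket 5 (collision)
320 -> bucket 5 (collision)
276 -> bucket 1
728 -> bucket 5 (collision)
Final buckets:
0: .
1: 276
2: .
3: 502
4: 885
5: 884 -> 80 -> 320 -> 728
6: .
7: 126 -> 270
8: 977
9: 688 -> 364
10: .
11: .

5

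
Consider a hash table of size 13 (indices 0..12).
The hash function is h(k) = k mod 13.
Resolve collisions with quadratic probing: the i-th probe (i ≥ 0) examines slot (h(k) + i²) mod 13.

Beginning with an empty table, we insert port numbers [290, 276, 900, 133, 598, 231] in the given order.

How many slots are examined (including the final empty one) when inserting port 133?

Insert 290: h=4, slot 4 empty → index 4.
Insert 276: h=3, slot 3 empty → index 3.
Insert 900: h=3, slots 3,4 occupied → index 7.
Insert 133: h=3, slots 3,4,7 occupied → index 12.
Insert 598: h=0, slot 0 empty → index 0.
Insert 231: h=10, slot 10 empty → index 10.
Table: [598, ., ., 276, 290, ., ., 900, ., ., 231, ., 133]

4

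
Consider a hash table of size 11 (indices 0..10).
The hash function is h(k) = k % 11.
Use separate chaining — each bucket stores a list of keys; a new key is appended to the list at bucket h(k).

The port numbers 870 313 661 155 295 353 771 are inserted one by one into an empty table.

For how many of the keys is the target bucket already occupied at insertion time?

870 -> bucket 1
313 -> bucket 5
661 -> bucket 1 (collision)
155 -> bucket 1 (collision)
295 -> bucket 9
353 -> bucket 1 (collision)
771 -> bucket 1 (collision)
Final buckets:
0: -
1: 870 -> 661 -> 155 -> 353 -> 771
2: -
3: -
4: -
5: 313
6: -
7: -
8: -
9: 295
10: -

4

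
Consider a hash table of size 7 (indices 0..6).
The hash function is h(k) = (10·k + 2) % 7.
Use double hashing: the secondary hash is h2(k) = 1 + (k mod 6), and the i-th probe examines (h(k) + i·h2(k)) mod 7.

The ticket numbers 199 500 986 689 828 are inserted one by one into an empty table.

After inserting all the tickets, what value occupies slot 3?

Insert 199: h=4, slot 4 empty -> index 4.
Insert 500: h=4, h2=3, slot 4 occupied -> index 0.
Insert 986: h=6, slot 6 empty -> index 6.
Insert 689: h=4, h2=6, slot 4 occupied -> index 3.
Insert 828: h=1, slot 1 empty -> index 1.
Table: [500, 828, ∅, 689, 199, ∅, 986]

689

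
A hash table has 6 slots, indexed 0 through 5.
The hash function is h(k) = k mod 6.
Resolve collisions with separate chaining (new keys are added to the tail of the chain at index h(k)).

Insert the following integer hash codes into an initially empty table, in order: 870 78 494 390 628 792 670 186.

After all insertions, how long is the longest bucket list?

5

Insert 870: h=0, bucket 0 empty -> new chain.
Insert 78: h=0, bucket 0 nonempty -> append to chain.
Insert 494: h=2, bucket 2 empty -> new chain.
Insert 390: h=0, bucket 0 nonempty -> append to chain.
Insert 628: h=4, bucket 4 empty -> new chain.
Insert 792: h=0, bucket 0 nonempty -> append to chain.
Insert 670: h=4, bucket 4 nonempty -> append to chain.
Insert 186: h=0, bucket 0 nonempty -> append to chain.
Final buckets:
0: 870 -> 78 -> 390 -> 792 -> 186
1: _
2: 494
3: _
4: 628 -> 670
5: _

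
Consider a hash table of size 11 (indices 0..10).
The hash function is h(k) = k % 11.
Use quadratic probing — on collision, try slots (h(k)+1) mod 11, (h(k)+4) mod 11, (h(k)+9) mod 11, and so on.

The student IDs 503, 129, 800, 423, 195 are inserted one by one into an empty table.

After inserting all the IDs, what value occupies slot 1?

503: h=8 -> slot 8
129: h=8, probe 8,9 -> slot 9
800: h=8, probe 8,9,1 -> slot 1
423: h=5 -> slot 5
195: h=8, probe 8,9,1,6 -> slot 6
Table: [., 800, ., ., ., 423, 195, ., 503, 129, .]

800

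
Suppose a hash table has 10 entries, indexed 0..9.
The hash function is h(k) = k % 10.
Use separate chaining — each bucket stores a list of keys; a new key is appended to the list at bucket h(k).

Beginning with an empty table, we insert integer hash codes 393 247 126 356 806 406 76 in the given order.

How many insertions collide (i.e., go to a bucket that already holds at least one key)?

Insert 393: h=3, bucket 3 empty -> new chain.
Insert 247: h=7, bucket 7 empty -> new chain.
Insert 126: h=6, bucket 6 empty -> new chain.
Insert 356: h=6, bucket 6 nonempty -> append to chain.
Insert 806: h=6, bucket 6 nonempty -> append to chain.
Insert 406: h=6, bucket 6 nonempty -> append to chain.
Insert 76: h=6, bucket 6 nonempty -> append to chain.
Final buckets:
0: _
1: _
2: _
3: 393
4: _
5: _
6: 126 -> 356 -> 806 -> 406 -> 76
7: 247
8: _
9: _

4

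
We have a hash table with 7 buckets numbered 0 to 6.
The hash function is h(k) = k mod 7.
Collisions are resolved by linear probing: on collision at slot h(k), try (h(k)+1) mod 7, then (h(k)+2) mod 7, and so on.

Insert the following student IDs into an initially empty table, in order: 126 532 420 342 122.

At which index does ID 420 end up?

Insert 126: h=0, slot 0 empty → index 0.
Insert 532: h=0, slot 0 occupied → index 1.
Insert 420: h=0, slots 0,1 occupied → index 2.
Insert 342: h=6, slot 6 empty → index 6.
Insert 122: h=3, slot 3 empty → index 3.
Table: [126, 532, 420, 122, —, —, 342]

2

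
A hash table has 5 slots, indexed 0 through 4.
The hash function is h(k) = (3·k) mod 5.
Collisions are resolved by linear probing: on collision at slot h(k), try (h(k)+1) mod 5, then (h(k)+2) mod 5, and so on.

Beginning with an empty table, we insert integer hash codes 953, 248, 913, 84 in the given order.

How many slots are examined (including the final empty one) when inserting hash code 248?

2

953 hashes to 4; slot 4 is free => place at 4.
248 hashes to 4; 4 taken => place at 0.
913 hashes to 4; 4,0 taken => place at 1.
84 hashes to 2; slot 2 is free => place at 2.
Table: [248, 913, 84, ∅, 953]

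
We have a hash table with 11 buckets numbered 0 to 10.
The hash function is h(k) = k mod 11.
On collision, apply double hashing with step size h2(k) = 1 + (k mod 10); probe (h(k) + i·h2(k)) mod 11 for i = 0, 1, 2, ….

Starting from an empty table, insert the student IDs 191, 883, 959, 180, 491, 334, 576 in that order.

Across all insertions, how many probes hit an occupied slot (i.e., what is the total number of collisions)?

Insert 191: h=4, slot 4 empty => index 4.
Insert 883: h=3, slot 3 empty => index 3.
Insert 959: h=2, slot 2 empty => index 2.
Insert 180: h=4, h2=1, slot 4 occupied => index 5.
Insert 491: h=7, slot 7 empty => index 7.
Insert 334: h=4, h2=5, slot 4 occupied => index 9.
Insert 576: h=4, h2=7, slot 4 occupied => index 0.
Table: [576, ., 959, 883, 191, 180, ., 491, ., 334, .]

3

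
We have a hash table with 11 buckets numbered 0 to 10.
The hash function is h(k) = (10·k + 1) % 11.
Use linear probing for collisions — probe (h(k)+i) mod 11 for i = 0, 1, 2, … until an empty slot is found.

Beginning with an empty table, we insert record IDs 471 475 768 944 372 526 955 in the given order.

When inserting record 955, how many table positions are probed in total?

471: h=3 => slot 3
475: h=10 => slot 10
768: h=3, probe 3,4 => slot 4
944: h=3, probe 3,4,5 => slot 5
372: h=3, probe 3,4,5,6 => slot 6
526: h=3, probe 3,4,5,6,7 => slot 7
955: h=3, probe 3,4,5,6,7,8 => slot 8
Table: [., ., ., 471, 768, 944, 372, 526, 955, ., 475]

6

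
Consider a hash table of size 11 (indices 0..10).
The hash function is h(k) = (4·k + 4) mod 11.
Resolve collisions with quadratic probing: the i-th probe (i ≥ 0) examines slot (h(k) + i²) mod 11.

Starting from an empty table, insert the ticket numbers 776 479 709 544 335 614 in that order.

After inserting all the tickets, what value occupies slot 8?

614

776 hashes to 6; slot 6 is free => place at 6.
479 hashes to 6; 6 taken => place at 7.
709 hashes to 2; slot 2 is free => place at 2.
544 hashes to 2; 2 taken => place at 3.
335 hashes to 2; 2,3,6 taken => place at 0.
614 hashes to 7; 7 taken => place at 8.
Table: [335, ∅, 709, 544, ∅, ∅, 776, 479, 614, ∅, ∅]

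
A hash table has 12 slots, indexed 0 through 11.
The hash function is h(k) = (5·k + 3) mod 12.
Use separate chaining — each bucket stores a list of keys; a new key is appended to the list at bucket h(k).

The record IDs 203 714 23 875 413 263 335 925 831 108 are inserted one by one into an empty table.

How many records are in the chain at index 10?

Insert 203: h=10, bucket 10 empty → new chain.
Insert 714: h=9, bucket 9 empty → new chain.
Insert 23: h=10, bucket 10 nonempty → append to chain.
Insert 875: h=10, bucket 10 nonempty → append to chain.
Insert 413: h=4, bucket 4 empty → new chain.
Insert 263: h=10, bucket 10 nonempty → append to chain.
Insert 335: h=10, bucket 10 nonempty → append to chain.
Insert 925: h=8, bucket 8 empty → new chain.
Insert 831: h=6, bucket 6 empty → new chain.
Insert 108: h=3, bucket 3 empty → new chain.
Final buckets:
0: ∅
1: ∅
2: ∅
3: 108
4: 413
5: ∅
6: 831
7: ∅
8: 925
9: 714
10: 203 -> 23 -> 875 -> 263 -> 335
11: ∅

5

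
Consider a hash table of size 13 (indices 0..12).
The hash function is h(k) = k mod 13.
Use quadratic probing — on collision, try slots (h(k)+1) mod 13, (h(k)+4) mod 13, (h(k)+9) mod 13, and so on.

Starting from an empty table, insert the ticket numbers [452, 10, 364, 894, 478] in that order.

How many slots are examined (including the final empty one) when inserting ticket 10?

2

452 hashes to 10; slot 10 is free => place at 10.
10 hashes to 10; 10 taken => place at 11.
364 hashes to 0; slot 0 is free => place at 0.
894 hashes to 10; 10,11 taken => place at 1.
478 hashes to 10; 10,11,1 taken => place at 6.
Table: [364, 894, ., ., ., ., 478, ., ., ., 452, 10, .]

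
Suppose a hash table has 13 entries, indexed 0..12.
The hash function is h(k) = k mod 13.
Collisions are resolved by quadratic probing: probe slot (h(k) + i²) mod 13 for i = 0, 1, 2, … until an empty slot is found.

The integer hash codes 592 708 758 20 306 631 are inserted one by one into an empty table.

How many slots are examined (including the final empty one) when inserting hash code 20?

2

Insert 592: h=7, slot 7 empty => index 7.
Insert 708: h=6, slot 6 empty => index 6.
Insert 758: h=4, slot 4 empty => index 4.
Insert 20: h=7, slot 7 occupied => index 8.
Insert 306: h=7, slots 7,8 occupied => index 11.
Insert 631: h=7, slots 7,8,11 occupied => index 3.
Table: [-, -, -, 631, 758, -, 708, 592, 20, -, -, 306, -]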